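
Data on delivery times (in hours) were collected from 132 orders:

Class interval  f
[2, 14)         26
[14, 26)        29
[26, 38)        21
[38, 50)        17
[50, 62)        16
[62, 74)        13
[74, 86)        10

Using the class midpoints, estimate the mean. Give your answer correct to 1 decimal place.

Midpoints: 8, 20, 32, 44, 56, 68, 80
Σfm = 26×8 + 29×20 + 21×32 + 17×44 + 16×56 + 13×68 + 10×80 = 4788
n = Σf = 132
Mean = 4788 / 132 = 36.2727

36.3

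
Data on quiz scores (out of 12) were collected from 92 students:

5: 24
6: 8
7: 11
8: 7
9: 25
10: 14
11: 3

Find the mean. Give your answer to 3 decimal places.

7.598

Values: 5, 6, 7, 8, 9, 10, 11
Σfx = 24×5 + 8×6 + 11×7 + 7×8 + 25×9 + 14×10 + 3×11 = 699
n = Σf = 92
Mean = 699 / 92 = 7.5978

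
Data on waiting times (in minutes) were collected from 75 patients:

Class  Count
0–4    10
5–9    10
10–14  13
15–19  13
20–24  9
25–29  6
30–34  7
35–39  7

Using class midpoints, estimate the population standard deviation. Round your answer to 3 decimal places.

Midpoints: 2, 7, 12, 17, 22, 27, 32, 37
n = 75, Σfm = 1310, mean = 17.4667
Σfm² = 31640
Σf(m − x̄)² = Σfm² − (Σfm)²/n = 31640 − 1310²/75 = 8758.6667
Population variance = 8758.6667 / 75 = 116.7822
Standard deviation = √116.7822 = 10.8066

10.807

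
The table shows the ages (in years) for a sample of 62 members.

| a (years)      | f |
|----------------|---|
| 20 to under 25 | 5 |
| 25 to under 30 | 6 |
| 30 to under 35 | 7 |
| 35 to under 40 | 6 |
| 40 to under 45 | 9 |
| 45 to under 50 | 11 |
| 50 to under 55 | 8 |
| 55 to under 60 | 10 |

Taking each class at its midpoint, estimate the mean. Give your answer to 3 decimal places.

42.419

Midpoints: 22.5, 27.5, 32.5, 37.5, 42.5, 47.5, 52.5, 57.5
Σfm = 5×22.5 + 6×27.5 + 7×32.5 + 6×37.5 + 9×42.5 + 11×47.5 + 8×52.5 + 10×57.5 = 2630
n = Σf = 62
Mean = 2630 / 62 = 42.4194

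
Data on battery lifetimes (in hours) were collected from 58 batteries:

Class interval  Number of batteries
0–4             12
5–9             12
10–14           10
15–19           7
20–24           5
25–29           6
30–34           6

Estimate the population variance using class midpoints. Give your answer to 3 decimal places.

98.224

Midpoints: 2, 7, 12, 17, 22, 27, 32
n = 58, Σfm = 811, mean = 13.9828
Σfm² = 17037
Σf(m − x̄)² = Σfm² − (Σfm)²/n = 17037 − 811²/58 = 5696.9828
Population variance = 5696.9828 / 58 = 98.2238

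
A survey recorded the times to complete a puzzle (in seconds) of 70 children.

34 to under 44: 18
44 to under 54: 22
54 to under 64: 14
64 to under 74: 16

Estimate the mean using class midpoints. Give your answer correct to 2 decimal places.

Midpoints: 39, 49, 59, 69
Σfm = 18×39 + 22×49 + 14×59 + 16×69 = 3710
n = Σf = 70
Mean = 3710 / 70 = 53.0000

53.00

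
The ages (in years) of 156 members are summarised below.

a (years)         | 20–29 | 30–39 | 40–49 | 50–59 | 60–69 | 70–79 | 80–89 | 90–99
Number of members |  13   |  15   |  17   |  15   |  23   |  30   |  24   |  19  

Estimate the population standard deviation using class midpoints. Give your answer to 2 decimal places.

21.52

Midpoints: 24.5, 34.5, 44.5, 54.5, 64.5, 74.5, 84.5, 94.5
n = 156, Σfm = 9952, mean = 63.7949
Σfm² = 707109
Σf(m − x̄)² = Σfm² − (Σfm)²/n = 707109 − 9952²/156 = 72222.4359
Population variance = 72222.4359 / 156 = 462.9643
Standard deviation = √462.9643 = 21.5166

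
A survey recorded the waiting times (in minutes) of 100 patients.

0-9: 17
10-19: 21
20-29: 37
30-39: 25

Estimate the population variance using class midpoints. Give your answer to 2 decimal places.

105.00

Midpoints: 4.5, 14.5, 24.5, 34.5
n = 100, Σfm = 2150, mean = 21.5000
Σfm² = 56725
Σf(m − x̄)² = Σfm² − (Σfm)²/n = 56725 − 2150²/100 = 10500.0000
Population variance = 10500.0000 / 100 = 105.0000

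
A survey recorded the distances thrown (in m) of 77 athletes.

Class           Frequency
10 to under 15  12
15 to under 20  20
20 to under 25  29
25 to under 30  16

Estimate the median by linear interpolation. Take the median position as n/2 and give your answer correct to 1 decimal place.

Cumulative frequencies: 12, 32, 61, 77
n = 77; position = n/2 = 38.5.
This falls in the class 20 to under 25: L = 20, F = 32, f = 29, h = 5.
Median ≈ 20 + ((38.5 − 32) / 29) × 5 = 21.1207

21.1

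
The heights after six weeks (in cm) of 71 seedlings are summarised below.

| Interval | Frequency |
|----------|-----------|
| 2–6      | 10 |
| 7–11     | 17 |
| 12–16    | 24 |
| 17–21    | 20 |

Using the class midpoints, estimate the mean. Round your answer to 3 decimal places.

Midpoints: 4, 9, 14, 19
Σfm = 10×4 + 17×9 + 24×14 + 20×19 = 909
n = Σf = 71
Mean = 909 / 71 = 12.8028

12.803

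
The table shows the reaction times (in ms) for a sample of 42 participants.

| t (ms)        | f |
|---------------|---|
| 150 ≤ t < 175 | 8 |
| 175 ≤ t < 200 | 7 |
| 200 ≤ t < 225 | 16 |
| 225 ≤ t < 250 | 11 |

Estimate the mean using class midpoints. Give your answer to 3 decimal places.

205.357

Midpoints: 162.5, 187.5, 212.5, 237.5
Σfm = 8×162.5 + 7×187.5 + 16×212.5 + 11×237.5 = 8625
n = Σf = 42
Mean = 8625 / 42 = 205.3571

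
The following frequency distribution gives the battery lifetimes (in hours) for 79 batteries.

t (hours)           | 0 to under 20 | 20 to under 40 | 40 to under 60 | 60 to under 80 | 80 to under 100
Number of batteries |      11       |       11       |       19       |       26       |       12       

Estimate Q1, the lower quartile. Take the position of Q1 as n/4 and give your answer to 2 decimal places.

Cumulative frequencies: 11, 22, 41, 67, 79
n = 79; position = n/4 = 19.75.
This falls in the class 20 to under 40: L = 20, F = 11, f = 11, h = 20.
Lower quartile ≈ 20 + ((19.75 − 11) / 11) × 20 = 35.9091

35.91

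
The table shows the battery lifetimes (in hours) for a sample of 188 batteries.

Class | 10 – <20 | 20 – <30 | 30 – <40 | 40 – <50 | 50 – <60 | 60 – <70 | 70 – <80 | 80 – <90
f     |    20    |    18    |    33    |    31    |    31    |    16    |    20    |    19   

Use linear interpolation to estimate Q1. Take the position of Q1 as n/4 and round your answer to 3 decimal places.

32.727

Cumulative frequencies: 20, 38, 71, 102, 133, 149, 169, 188
n = 188; position = n/4 = 47.
This falls in the class 30 – <40: L = 30, F = 38, f = 33, h = 10.
Lower quartile ≈ 30 + ((47 − 38) / 33) × 10 = 32.7273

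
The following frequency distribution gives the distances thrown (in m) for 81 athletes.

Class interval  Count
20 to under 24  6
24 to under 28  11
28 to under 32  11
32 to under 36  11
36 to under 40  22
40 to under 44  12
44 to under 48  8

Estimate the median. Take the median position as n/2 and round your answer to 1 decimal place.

Cumulative frequencies: 6, 17, 28, 39, 61, 73, 81
n = 81; position = n/2 = 40.5.
This falls in the class 36 to under 40: L = 36, F = 39, f = 22, h = 4.
Median ≈ 36 + ((40.5 − 39) / 22) × 4 = 36.2727

36.3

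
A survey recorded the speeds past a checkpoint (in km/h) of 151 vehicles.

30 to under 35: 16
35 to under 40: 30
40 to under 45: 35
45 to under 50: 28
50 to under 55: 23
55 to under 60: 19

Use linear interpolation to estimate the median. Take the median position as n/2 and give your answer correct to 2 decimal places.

Cumulative frequencies: 16, 46, 81, 109, 132, 151
n = 151; position = n/2 = 75.5.
This falls in the class 40 to under 45: L = 40, F = 46, f = 35, h = 5.
Median ≈ 40 + ((75.5 − 46) / 35) × 5 = 44.2143

44.21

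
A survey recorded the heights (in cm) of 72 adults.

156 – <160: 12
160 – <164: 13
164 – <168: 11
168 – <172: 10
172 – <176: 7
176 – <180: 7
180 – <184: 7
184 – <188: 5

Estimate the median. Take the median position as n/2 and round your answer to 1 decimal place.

168.0

Cumulative frequencies: 12, 25, 36, 46, 53, 60, 67, 72
n = 72; position = n/2 = 36.
This falls in the class 164 – <168: L = 164, F = 25, f = 11, h = 4.
Median ≈ 164 + ((36 − 25) / 11) × 4 = 168.0000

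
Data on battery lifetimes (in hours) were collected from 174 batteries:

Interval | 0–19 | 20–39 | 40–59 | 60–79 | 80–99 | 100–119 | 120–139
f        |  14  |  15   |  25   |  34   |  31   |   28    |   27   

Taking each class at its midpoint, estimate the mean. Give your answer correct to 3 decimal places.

Midpoints: 9.5, 29.5, 49.5, 69.5, 89.5, 109.5, 129.5
Σfm = 14×9.5 + 15×29.5 + 25×49.5 + 34×69.5 + 31×89.5 + 28×109.5 + 27×129.5 = 13513
n = Σf = 174
Mean = 13513 / 174 = 77.6609

77.661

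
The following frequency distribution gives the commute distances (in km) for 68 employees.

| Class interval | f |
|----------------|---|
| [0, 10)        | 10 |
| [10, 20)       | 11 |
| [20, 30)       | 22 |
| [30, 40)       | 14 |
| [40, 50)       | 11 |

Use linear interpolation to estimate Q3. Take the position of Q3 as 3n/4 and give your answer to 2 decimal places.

35.71

Cumulative frequencies: 10, 21, 43, 57, 68
n = 68; position = 3n/4 = 51.
This falls in the class [30, 40): L = 30, F = 43, f = 14, h = 10.
Upper quartile ≈ 30 + ((51 − 43) / 14) × 10 = 35.7143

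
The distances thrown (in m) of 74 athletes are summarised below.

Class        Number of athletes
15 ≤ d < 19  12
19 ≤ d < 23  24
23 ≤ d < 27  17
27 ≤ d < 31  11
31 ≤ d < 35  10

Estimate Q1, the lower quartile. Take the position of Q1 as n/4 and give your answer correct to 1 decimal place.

20.1

Cumulative frequencies: 12, 36, 53, 64, 74
n = 74; position = n/4 = 18.5.
This falls in the class 19 ≤ d < 23: L = 19, F = 12, f = 24, h = 4.
Lower quartile ≈ 19 + ((18.5 − 12) / 24) × 4 = 20.0833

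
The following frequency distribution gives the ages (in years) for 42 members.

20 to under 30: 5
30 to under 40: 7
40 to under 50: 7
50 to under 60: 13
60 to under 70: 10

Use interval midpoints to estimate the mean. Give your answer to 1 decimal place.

Midpoints: 25, 35, 45, 55, 65
Σfm = 5×25 + 7×35 + 7×45 + 13×55 + 10×65 = 2050
n = Σf = 42
Mean = 2050 / 42 = 48.8095

48.8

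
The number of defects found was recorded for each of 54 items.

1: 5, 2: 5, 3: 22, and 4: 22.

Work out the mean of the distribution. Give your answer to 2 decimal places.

Values: 1, 2, 3, 4
Σfx = 5×1 + 5×2 + 22×3 + 22×4 = 169
n = Σf = 54
Mean = 169 / 54 = 3.1296

3.13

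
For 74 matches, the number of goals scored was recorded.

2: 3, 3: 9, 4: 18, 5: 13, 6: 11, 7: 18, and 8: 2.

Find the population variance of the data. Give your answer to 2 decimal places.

2.45

Values: 2, 3, 4, 5, 6, 7, 8
n = 74, Σfx = 378, mean = 5.1081
Σfx² = 2112
Σf(x − x̄)² = Σfx² − (Σfx)²/n = 2112 − 378²/74 = 181.1351
Population variance = 181.1351 / 74 = 2.4478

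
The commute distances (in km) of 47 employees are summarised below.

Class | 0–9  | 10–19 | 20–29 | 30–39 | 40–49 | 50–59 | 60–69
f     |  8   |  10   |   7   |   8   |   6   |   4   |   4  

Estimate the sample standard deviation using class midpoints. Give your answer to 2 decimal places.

18.86

Midpoints: 4.5, 14.5, 24.5, 34.5, 44.5, 54.5, 64.5
n = 47, Σfm = 1371.5, mean = 29.1809
Σfm² = 56391.75
Σf(m − x̄)² = Σfm² − (Σfm)²/n = 56391.75 − 1371.5²/47 = 16370.2128
Sample variance = 16370.2128 / 46 = 355.8742
Standard deviation = √355.8742 = 18.8646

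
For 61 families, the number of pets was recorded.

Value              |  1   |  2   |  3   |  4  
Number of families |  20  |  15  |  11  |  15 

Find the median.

2

Cumulative frequencies: 20, 35, 46, 61
n = 61, so the median is the value in position (n+1)/2 = 31.
Position 31 falls at value 2.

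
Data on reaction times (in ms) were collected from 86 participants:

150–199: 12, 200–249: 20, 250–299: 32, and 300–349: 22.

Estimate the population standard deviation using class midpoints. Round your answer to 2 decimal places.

Midpoints: 174.5, 224.5, 274.5, 324.5
n = 86, Σfm = 22507, mean = 261.7093
Σfm² = 6101221.5
Σf(m − x̄)² = Σfm² − (Σfm)²/n = 6101221.5 − 22507²/86 = 210930.2326
Population variance = 210930.2326 / 86 = 2452.6771
Standard deviation = √2452.6771 = 49.5245

49.52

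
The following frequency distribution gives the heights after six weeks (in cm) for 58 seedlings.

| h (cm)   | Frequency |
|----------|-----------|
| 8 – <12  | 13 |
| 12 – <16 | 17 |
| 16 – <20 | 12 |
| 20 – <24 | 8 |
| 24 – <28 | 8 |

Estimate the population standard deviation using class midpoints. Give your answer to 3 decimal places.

Midpoints: 10, 14, 18, 22, 26
n = 58, Σfm = 968, mean = 16.6897
Σfm² = 17800
Σf(m − x̄)² = Σfm² − (Σfm)²/n = 17800 − 968²/58 = 1644.4138
Population variance = 1644.4138 / 58 = 28.3520
Standard deviation = √28.3520 = 5.3247

5.325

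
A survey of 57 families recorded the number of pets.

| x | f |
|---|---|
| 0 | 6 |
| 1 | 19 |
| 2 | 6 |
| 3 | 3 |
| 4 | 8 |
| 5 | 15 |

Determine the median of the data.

Cumulative frequencies: 6, 25, 31, 34, 42, 57
n = 57, so the median is the value in position (n+1)/2 = 29.
Position 29 falls at value 2.

2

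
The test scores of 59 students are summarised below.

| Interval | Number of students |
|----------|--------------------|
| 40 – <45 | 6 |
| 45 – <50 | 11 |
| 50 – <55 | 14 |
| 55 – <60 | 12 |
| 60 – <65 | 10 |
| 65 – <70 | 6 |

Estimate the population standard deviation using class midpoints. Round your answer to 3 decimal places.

Midpoints: 42.5, 47.5, 52.5, 57.5, 62.5, 67.5
n = 59, Σfm = 3232.5, mean = 54.7881
Σfm² = 180318.75
Σf(m − x̄)² = Σfm² − (Σfm)²/n = 180318.75 − 3232.5²/59 = 3216.1017
Population variance = 3216.1017 / 59 = 54.5102
Standard deviation = √54.5102 = 7.3831

7.383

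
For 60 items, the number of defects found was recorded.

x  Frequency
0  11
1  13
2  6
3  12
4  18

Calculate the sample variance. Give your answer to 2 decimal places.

Values: 0, 1, 2, 3, 4
n = 60, Σfx = 133, mean = 2.2167
Σfx² = 433
Σf(x − x̄)² = Σfx² − (Σfx)²/n = 433 − 133²/60 = 138.1833
Sample variance = 138.1833 / 59 = 2.3421

2.34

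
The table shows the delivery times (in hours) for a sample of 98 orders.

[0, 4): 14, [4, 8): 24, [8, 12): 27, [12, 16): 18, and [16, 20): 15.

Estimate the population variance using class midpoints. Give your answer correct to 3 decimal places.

Midpoints: 2, 6, 10, 14, 18
n = 98, Σfm = 964, mean = 9.8367
Σfm² = 12008
Σf(m − x̄)² = Σfm² − (Σfm)²/n = 12008 − 964²/98 = 2525.3878
Population variance = 2525.3878 / 98 = 25.7693

25.769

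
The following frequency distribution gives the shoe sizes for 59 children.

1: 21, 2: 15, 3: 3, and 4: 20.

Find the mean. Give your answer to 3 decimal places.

Values: 1, 2, 3, 4
Σfx = 21×1 + 15×2 + 3×3 + 20×4 = 140
n = Σf = 59
Mean = 140 / 59 = 2.3729

2.373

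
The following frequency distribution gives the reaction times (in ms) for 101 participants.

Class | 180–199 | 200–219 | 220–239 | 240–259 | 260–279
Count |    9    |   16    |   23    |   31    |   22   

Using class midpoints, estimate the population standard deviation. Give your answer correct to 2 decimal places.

Midpoints: 189.5, 209.5, 229.5, 249.5, 269.5
n = 101, Σfm = 23999.5, mean = 237.6188
Σfm² = 5764475.25
Σf(m − x̄)² = Σfm² − (Σfm)²/n = 5764475.25 − 23999.5²/101 = 61742.5743
Population variance = 61742.5743 / 101 = 611.3126
Standard deviation = √611.3126 = 24.7247

24.72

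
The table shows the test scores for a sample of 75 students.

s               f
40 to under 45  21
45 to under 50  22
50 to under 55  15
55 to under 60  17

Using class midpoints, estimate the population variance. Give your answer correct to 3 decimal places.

31.182

Midpoints: 42.5, 47.5, 52.5, 57.5
n = 75, Σfm = 3702.5, mean = 49.3667
Σfm² = 185118.75
Σf(m − x̄)² = Σfm² − (Σfm)²/n = 185118.75 − 3702.5²/75 = 2338.6667
Population variance = 2338.6667 / 75 = 31.1822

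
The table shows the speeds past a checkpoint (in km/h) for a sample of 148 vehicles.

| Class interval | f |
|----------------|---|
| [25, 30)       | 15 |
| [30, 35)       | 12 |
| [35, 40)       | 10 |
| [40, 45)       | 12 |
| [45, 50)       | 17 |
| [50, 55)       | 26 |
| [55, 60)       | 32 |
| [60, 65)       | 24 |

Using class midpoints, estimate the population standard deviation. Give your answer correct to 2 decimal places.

Midpoints: 27.5, 32.5, 37.5, 42.5, 47.5, 52.5, 57.5, 62.5
n = 148, Σfm = 7200, mean = 48.6486
Σfm² = 369325
Σf(m − x̄)² = Σfm² − (Σfm)²/n = 369325 − 7200²/148 = 19054.7297
Population variance = 19054.7297 / 148 = 128.7482
Standard deviation = √128.7482 = 11.3467

11.35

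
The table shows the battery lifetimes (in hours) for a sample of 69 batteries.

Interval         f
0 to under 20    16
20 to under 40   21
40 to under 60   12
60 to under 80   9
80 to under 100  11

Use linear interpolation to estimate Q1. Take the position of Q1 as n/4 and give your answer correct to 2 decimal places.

Cumulative frequencies: 16, 37, 49, 58, 69
n = 69; position = n/4 = 17.25.
This falls in the class 20 to under 40: L = 20, F = 16, f = 21, h = 20.
Lower quartile ≈ 20 + ((17.25 − 16) / 21) × 20 = 21.1905

21.19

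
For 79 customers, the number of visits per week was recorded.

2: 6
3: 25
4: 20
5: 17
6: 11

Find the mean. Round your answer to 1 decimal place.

Values: 2, 3, 4, 5, 6
Σfx = 6×2 + 25×3 + 20×4 + 17×5 + 11×6 = 318
n = Σf = 79
Mean = 318 / 79 = 4.0253

4.0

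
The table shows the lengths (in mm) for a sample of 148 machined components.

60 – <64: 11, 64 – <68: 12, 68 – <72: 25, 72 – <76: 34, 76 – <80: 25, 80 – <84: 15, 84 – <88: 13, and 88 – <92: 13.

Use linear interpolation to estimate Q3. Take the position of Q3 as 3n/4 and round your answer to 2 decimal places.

81.07

Cumulative frequencies: 11, 23, 48, 82, 107, 122, 135, 148
n = 148; position = 3n/4 = 111.
This falls in the class 80 – <84: L = 80, F = 107, f = 15, h = 4.
Upper quartile ≈ 80 + ((111 − 107) / 15) × 4 = 81.0667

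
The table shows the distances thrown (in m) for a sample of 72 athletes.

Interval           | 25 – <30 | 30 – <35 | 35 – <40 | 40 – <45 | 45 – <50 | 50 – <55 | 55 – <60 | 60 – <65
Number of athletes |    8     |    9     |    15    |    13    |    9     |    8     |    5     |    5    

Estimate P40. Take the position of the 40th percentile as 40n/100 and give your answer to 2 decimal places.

38.93

Cumulative frequencies: 8, 17, 32, 45, 54, 62, 67, 72
n = 72; position = 40n/100 = 28.8.
This falls in the class 35 – <40: L = 35, F = 17, f = 15, h = 5.
40th percentile ≈ 35 + ((28.8 − 17) / 15) × 5 = 38.9333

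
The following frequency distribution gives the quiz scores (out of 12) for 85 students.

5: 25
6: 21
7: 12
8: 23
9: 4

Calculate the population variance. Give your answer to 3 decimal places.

1.661

Values: 5, 6, 7, 8, 9
n = 85, Σfx = 555, mean = 6.5294
Σfx² = 3765
Σf(x − x̄)² = Σfx² − (Σfx)²/n = 3765 − 555²/85 = 141.1765
Population variance = 141.1765 / 85 = 1.6609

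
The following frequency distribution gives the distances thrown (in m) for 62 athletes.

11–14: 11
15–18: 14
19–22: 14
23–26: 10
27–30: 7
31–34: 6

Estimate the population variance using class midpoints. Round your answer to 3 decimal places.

38.560

Midpoints: 12.5, 16.5, 20.5, 24.5, 28.5, 32.5
n = 62, Σfm = 1295, mean = 20.8871
Σfm² = 29439.5
Σf(m − x̄)² = Σfm² − (Σfm)²/n = 29439.5 − 1295²/62 = 2390.7097
Population variance = 2390.7097 / 62 = 38.5598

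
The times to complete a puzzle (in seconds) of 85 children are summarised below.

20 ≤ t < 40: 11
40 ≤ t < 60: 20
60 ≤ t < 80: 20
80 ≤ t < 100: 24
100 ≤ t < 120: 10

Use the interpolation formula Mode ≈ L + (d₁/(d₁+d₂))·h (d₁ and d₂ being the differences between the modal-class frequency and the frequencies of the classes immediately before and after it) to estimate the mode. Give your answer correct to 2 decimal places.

Modal class: 80 ≤ t < 100 (highest frequency 24).
d₁ = 24 − 20 = 4, d₂ = 24 − 10 = 14
Mode ≈ 80 + (4/(4+14)) × 20 = 80 + 4.4444 = 84.4444

84.44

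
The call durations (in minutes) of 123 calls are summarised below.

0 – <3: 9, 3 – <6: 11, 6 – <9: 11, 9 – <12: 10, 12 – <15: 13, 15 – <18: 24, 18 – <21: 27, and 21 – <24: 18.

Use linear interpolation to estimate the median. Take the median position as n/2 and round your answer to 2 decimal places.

15.94

Cumulative frequencies: 9, 20, 31, 41, 54, 78, 105, 123
n = 123; position = n/2 = 61.5.
This falls in the class 15 – <18: L = 15, F = 54, f = 24, h = 3.
Median ≈ 15 + ((61.5 − 54) / 24) × 3 = 15.9375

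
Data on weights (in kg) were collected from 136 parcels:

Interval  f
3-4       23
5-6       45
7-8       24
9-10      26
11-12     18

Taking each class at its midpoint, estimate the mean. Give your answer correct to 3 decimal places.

7.074

Midpoints: 3.5, 5.5, 7.5, 9.5, 11.5
Σfm = 23×3.5 + 45×5.5 + 24×7.5 + 26×9.5 + 18×11.5 = 962
n = Σf = 136
Mean = 962 / 136 = 7.0735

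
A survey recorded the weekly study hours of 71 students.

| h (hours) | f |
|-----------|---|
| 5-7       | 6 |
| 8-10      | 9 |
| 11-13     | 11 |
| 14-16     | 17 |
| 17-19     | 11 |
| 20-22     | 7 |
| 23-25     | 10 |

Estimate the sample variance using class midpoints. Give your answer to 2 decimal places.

Midpoints: 6, 9, 12, 15, 18, 21, 24
n = 71, Σfm = 1089, mean = 15.3380
Σfm² = 18765
Σf(m − x̄)² = Σfm² − (Σfm)²/n = 18765 − 1089²/71 = 2061.8873
Sample variance = 2061.8873 / 70 = 29.4555

29.46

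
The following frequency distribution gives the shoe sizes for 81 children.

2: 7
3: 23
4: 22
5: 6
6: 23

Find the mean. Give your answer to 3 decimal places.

4.185

Values: 2, 3, 4, 5, 6
Σfx = 7×2 + 23×3 + 22×4 + 6×5 + 23×6 = 339
n = Σf = 81
Mean = 339 / 81 = 4.1852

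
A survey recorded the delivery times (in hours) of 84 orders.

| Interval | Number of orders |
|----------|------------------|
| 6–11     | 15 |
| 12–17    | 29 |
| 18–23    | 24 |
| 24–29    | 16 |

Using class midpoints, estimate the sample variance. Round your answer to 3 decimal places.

35.995

Midpoints: 8.5, 14.5, 20.5, 26.5
n = 84, Σfm = 1464, mean = 17.4286
Σfm² = 28503
Σf(m − x̄)² = Σfm² − (Σfm)²/n = 28503 − 1464²/84 = 2987.5714
Sample variance = 2987.5714 / 83 = 35.9948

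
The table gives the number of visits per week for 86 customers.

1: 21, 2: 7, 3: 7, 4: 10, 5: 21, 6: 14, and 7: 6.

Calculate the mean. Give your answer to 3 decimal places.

3.802

Values: 1, 2, 3, 4, 5, 6, 7
Σfx = 21×1 + 7×2 + 7×3 + 10×4 + 21×5 + 14×6 + 6×7 = 327
n = Σf = 86
Mean = 327 / 86 = 3.8023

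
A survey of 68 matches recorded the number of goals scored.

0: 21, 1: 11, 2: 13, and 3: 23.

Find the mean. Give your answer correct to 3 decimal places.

Values: 0, 1, 2, 3
Σfx = 21×0 + 11×1 + 13×2 + 23×3 = 106
n = Σf = 68
Mean = 106 / 68 = 1.5588

1.559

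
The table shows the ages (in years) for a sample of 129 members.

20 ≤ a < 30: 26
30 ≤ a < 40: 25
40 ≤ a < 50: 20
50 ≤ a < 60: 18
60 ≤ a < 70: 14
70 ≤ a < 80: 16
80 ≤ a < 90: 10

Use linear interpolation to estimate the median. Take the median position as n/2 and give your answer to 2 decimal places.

Cumulative frequencies: 26, 51, 71, 89, 103, 119, 129
n = 129; position = n/2 = 64.5.
This falls in the class 40 ≤ a < 50: L = 40, F = 51, f = 20, h = 10.
Median ≈ 40 + ((64.5 − 51) / 20) × 10 = 46.7500

46.75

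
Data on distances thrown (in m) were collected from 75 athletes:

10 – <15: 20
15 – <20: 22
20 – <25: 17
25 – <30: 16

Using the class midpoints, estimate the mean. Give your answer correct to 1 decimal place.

Midpoints: 12.5, 17.5, 22.5, 27.5
Σfm = 20×12.5 + 22×17.5 + 17×22.5 + 16×27.5 = 1457.5
n = Σf = 75
Mean = 1457.5 / 75 = 19.4333

19.4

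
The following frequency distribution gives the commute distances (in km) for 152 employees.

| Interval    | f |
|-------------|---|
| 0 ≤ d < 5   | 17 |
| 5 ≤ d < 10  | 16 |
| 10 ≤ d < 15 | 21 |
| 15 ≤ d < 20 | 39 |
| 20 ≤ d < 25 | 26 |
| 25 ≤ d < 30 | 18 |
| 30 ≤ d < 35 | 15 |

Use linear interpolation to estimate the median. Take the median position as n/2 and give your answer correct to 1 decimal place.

17.8

Cumulative frequencies: 17, 33, 54, 93, 119, 137, 152
n = 152; position = n/2 = 76.
This falls in the class 15 ≤ d < 20: L = 15, F = 54, f = 39, h = 5.
Median ≈ 15 + ((76 − 54) / 39) × 5 = 17.8205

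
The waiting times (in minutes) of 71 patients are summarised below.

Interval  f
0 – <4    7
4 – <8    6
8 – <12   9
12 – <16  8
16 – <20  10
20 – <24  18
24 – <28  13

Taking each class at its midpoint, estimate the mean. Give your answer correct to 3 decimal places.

Midpoints: 2, 6, 10, 14, 18, 22, 26
Σfm = 7×2 + 6×6 + 9×10 + 8×14 + 10×18 + 18×22 + 13×26 = 1166
n = Σf = 71
Mean = 1166 / 71 = 16.4225

16.423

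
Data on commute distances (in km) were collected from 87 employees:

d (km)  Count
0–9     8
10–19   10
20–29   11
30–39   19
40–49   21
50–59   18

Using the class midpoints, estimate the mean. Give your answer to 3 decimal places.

Midpoints: 4.5, 14.5, 24.5, 34.5, 44.5, 54.5
Σfm = 8×4.5 + 10×14.5 + 11×24.5 + 19×34.5 + 21×44.5 + 18×54.5 = 3021.5
n = Σf = 87
Mean = 3021.5 / 87 = 34.7299

34.730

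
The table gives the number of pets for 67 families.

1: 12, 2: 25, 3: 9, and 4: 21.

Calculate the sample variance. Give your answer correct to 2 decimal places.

1.25

Values: 1, 2, 3, 4
n = 67, Σfx = 173, mean = 2.5821
Σfx² = 529
Σf(x − x̄)² = Σfx² − (Σfx)²/n = 529 − 173²/67 = 82.2985
Sample variance = 82.2985 / 66 = 1.2469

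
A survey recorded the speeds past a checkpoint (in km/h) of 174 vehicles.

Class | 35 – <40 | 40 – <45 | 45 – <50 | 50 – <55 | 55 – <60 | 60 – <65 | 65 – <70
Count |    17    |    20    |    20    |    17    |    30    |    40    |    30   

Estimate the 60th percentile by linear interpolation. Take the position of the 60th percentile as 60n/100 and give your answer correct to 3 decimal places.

60.050

Cumulative frequencies: 17, 37, 57, 74, 104, 144, 174
n = 174; position = 60n/100 = 104.4.
This falls in the class 60 – <65: L = 60, F = 104, f = 40, h = 5.
60th percentile ≈ 60 + ((104.4 − 104) / 40) × 5 = 60.0500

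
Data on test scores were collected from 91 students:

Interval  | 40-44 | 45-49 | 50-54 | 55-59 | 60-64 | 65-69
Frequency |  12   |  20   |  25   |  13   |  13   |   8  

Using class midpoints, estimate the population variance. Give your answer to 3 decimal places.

55.229

Midpoints: 42, 47, 52, 57, 62, 67
n = 91, Σfm = 4827, mean = 53.0440
Σfm² = 261069
Σf(m − x̄)² = Σfm² − (Σfm)²/n = 261069 − 4827²/91 = 5025.8242
Population variance = 5025.8242 / 91 = 55.2288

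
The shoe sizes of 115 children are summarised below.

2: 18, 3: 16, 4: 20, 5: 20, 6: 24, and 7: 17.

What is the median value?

5

Cumulative frequencies: 18, 34, 54, 74, 98, 115
n = 115, so the median is the value in position (n+1)/2 = 58.
Position 58 falls at value 5.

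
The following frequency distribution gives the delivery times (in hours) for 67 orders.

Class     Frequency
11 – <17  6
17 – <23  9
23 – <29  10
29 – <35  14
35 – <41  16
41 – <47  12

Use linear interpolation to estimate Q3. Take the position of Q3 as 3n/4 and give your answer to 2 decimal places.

39.22

Cumulative frequencies: 6, 15, 25, 39, 55, 67
n = 67; position = 3n/4 = 50.25.
This falls in the class 35 – <41: L = 35, F = 39, f = 16, h = 6.
Upper quartile ≈ 35 + ((50.25 − 39) / 16) × 6 = 39.2188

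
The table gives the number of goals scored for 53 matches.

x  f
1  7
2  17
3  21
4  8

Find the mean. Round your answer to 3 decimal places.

Values: 1, 2, 3, 4
Σfx = 7×1 + 17×2 + 21×3 + 8×4 = 136
n = Σf = 53
Mean = 136 / 53 = 2.5660

2.566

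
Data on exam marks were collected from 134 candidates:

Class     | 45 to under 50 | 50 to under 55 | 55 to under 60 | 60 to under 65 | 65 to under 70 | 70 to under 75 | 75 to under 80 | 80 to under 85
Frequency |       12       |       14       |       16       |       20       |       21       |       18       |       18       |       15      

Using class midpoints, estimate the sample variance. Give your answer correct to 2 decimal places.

Midpoints: 47.5, 52.5, 57.5, 62.5, 67.5, 72.5, 77.5, 82.5
n = 134, Σfm = 8830, mean = 65.8955
Σfm² = 597187.5
Σf(m − x̄)² = Σfm² − (Σfm)²/n = 597187.5 − 8830²/134 = 15330.0373
Sample variance = 15330.0373 / 133 = 115.2634

115.26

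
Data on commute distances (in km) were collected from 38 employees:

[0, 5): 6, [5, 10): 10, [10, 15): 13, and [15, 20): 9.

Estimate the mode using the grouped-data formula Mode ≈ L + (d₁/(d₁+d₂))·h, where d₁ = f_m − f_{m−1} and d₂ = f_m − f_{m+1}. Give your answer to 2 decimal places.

Modal class: [10, 15) (highest frequency 13).
d₁ = 13 − 10 = 3, d₂ = 13 − 9 = 4
Mode ≈ 10 + (3/(3+4)) × 5 = 10 + 2.1429 = 12.1429

12.14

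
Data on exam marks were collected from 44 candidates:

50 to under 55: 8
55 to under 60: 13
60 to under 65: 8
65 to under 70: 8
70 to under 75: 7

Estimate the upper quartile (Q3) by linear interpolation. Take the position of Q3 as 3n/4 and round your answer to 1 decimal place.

67.5

Cumulative frequencies: 8, 21, 29, 37, 44
n = 44; position = 3n/4 = 33.
This falls in the class 65 to under 70: L = 65, F = 29, f = 8, h = 5.
Upper quartile ≈ 65 + ((33 − 29) / 8) × 5 = 67.5000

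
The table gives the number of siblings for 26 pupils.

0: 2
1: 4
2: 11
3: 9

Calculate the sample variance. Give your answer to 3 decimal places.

Values: 0, 1, 2, 3
n = 26, Σfx = 53, mean = 2.0385
Σfx² = 129
Σf(x − x̄)² = Σfx² − (Σfx)²/n = 129 − 53²/26 = 20.9615
Sample variance = 20.9615 / 25 = 0.8385

0.838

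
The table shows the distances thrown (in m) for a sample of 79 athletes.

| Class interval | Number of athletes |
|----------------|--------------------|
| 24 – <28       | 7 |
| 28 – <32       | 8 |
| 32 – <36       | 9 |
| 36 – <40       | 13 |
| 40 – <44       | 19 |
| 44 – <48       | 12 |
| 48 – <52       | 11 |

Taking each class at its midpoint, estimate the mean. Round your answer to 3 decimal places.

39.519

Midpoints: 26, 30, 34, 38, 42, 46, 50
Σfm = 7×26 + 8×30 + 9×34 + 13×38 + 19×42 + 12×46 + 11×50 = 3122
n = Σf = 79
Mean = 3122 / 79 = 39.5190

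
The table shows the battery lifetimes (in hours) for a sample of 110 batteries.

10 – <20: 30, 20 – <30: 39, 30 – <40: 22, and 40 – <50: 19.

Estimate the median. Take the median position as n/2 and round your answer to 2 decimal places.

26.41

Cumulative frequencies: 30, 69, 91, 110
n = 110; position = n/2 = 55.
This falls in the class 20 – <30: L = 20, F = 30, f = 39, h = 10.
Median ≈ 20 + ((55 − 30) / 39) × 10 = 26.4103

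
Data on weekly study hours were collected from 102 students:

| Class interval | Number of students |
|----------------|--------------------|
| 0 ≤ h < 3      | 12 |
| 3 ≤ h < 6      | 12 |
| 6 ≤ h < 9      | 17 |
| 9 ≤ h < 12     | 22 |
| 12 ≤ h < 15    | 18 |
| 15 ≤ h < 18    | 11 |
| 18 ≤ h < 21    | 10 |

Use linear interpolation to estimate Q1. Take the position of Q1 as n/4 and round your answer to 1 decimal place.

6.3

Cumulative frequencies: 12, 24, 41, 63, 81, 92, 102
n = 102; position = n/4 = 25.5.
This falls in the class 6 ≤ h < 9: L = 6, F = 24, f = 17, h = 3.
Lower quartile ≈ 6 + ((25.5 − 24) / 17) × 3 = 6.2647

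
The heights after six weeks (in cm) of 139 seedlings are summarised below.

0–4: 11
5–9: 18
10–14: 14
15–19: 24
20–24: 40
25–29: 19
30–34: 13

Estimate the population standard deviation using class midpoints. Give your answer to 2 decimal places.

8.58

Midpoints: 2, 7, 12, 17, 22, 27, 32
n = 139, Σfm = 2533, mean = 18.2230
Σfm² = 56401
Σf(m − x̄)² = Σfm² − (Σfm)²/n = 56401 − 2533²/139 = 10242.0863
Population variance = 10242.0863 / 139 = 73.6841
Standard deviation = √73.6841 = 8.5839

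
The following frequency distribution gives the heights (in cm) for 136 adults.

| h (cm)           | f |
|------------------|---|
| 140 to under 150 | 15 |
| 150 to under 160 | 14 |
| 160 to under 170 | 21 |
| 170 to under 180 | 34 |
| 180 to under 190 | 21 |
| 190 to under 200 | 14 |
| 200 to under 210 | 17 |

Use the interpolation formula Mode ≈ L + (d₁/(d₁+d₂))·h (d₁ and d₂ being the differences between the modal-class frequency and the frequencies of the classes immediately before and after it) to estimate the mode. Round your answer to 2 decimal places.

Modal class: 170 to under 180 (highest frequency 34).
d₁ = 34 − 21 = 13, d₂ = 34 − 21 = 13
Mode ≈ 170 + (13/(13+13)) × 10 = 170 + 5.0000 = 175.0000

175.00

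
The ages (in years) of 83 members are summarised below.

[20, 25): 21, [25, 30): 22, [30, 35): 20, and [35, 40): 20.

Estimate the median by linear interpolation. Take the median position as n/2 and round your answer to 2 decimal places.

Cumulative frequencies: 21, 43, 63, 83
n = 83; position = n/2 = 41.5.
This falls in the class [25, 30): L = 25, F = 21, f = 22, h = 5.
Median ≈ 25 + ((41.5 − 21) / 22) × 5 = 29.6591

29.66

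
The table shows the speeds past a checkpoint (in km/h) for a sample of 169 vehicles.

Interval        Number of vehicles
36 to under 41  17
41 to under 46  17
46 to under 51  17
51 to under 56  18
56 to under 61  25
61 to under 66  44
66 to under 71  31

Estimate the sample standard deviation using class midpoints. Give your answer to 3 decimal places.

Midpoints: 38.5, 43.5, 48.5, 53.5, 58.5, 63.5, 68.5
n = 169, Σfm = 9561.5, mean = 56.5769
Σfm² = 557310.25
Σf(m − x̄)² = Σfm² − (Σfm)²/n = 557310.25 − 9561.5²/169 = 16350.0000
Sample variance = 16350.0000 / 168 = 97.3214
Standard deviation = √97.3214 = 9.8652

9.865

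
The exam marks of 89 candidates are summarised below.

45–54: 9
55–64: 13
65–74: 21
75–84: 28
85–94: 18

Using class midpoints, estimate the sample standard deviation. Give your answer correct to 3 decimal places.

12.467

Midpoints: 49.5, 59.5, 69.5, 79.5, 89.5
n = 89, Σfm = 6515.5, mean = 73.2079
Σfm² = 490662.25
Σf(m − x̄)² = Σfm² − (Σfm)²/n = 490662.25 − 6515.5²/89 = 13676.4045
Sample variance = 13676.4045 / 88 = 155.4137
Standard deviation = √155.4137 = 12.4665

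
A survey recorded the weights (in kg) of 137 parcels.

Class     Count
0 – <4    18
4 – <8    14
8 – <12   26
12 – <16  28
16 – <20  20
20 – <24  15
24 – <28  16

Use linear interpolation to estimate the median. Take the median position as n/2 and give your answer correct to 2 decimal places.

Cumulative frequencies: 18, 32, 58, 86, 106, 121, 137
n = 137; position = n/2 = 68.5.
This falls in the class 12 – <16: L = 12, F = 58, f = 28, h = 4.
Median ≈ 12 + ((68.5 − 58) / 28) × 4 = 13.5000

13.50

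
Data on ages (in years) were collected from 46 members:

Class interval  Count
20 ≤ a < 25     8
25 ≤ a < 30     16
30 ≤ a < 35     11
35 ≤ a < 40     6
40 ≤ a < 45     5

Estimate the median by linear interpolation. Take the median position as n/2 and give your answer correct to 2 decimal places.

Cumulative frequencies: 8, 24, 35, 41, 46
n = 46; position = n/2 = 23.
This falls in the class 25 ≤ a < 30: L = 25, F = 8, f = 16, h = 5.
Median ≈ 25 + ((23 − 8) / 16) × 5 = 29.6875

29.69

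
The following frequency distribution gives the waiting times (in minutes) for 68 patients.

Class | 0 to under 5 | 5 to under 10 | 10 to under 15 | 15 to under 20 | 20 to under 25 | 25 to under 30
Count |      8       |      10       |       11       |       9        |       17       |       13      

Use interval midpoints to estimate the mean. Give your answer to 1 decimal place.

16.6

Midpoints: 2.5, 7.5, 12.5, 17.5, 22.5, 27.5
Σfm = 8×2.5 + 10×7.5 + 11×12.5 + 9×17.5 + 17×22.5 + 13×27.5 = 1130
n = Σf = 68
Mean = 1130 / 68 = 16.6176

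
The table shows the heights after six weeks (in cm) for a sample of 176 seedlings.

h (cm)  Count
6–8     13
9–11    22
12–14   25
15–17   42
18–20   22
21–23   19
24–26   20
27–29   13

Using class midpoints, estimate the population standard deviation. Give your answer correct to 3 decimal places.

Midpoints: 7, 10, 13, 16, 19, 22, 25, 28
n = 176, Σfm = 3008, mean = 17.0909
Σfm² = 57644
Σf(m − x̄)² = Σfm² − (Σfm)²/n = 57644 − 3008²/176 = 6234.5455
Population variance = 6234.5455 / 176 = 35.4236
Standard deviation = √35.4236 = 5.9518

5.952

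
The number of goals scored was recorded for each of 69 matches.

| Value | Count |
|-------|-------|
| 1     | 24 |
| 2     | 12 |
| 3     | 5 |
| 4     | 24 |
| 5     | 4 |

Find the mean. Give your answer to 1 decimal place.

Values: 1, 2, 3, 4, 5
Σfx = 24×1 + 12×2 + 5×3 + 24×4 + 4×5 = 179
n = Σf = 69
Mean = 179 / 69 = 2.5942

2.6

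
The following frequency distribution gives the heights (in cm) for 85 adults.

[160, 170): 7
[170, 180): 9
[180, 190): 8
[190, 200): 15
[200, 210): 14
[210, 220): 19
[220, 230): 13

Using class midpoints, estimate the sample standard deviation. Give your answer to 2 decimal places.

18.62

Midpoints: 165, 175, 185, 195, 205, 215, 225
n = 85, Σfm = 17015, mean = 200.1765
Σfm² = 3435125
Σf(m − x̄)² = Σfm² − (Σfm)²/n = 3435125 − 17015²/85 = 29122.3529
Sample variance = 29122.3529 / 84 = 346.6947
Standard deviation = √346.6947 = 18.6197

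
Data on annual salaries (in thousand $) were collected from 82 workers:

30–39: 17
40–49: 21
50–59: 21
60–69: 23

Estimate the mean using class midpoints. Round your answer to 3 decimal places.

Midpoints: 34.5, 44.5, 54.5, 64.5
Σfm = 17×34.5 + 21×44.5 + 21×54.5 + 23×64.5 = 4149
n = Σf = 82
Mean = 4149 / 82 = 50.5976

50.598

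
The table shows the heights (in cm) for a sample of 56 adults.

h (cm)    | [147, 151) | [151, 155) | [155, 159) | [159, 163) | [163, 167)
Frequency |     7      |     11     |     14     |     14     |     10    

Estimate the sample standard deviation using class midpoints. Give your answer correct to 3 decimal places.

5.161

Midpoints: 149, 153, 157, 161, 165
n = 56, Σfm = 8828, mean = 157.6429
Σfm² = 1393136
Σf(m − x̄)² = Σfm² − (Σfm)²/n = 1393136 − 8828²/56 = 1464.8571
Sample variance = 1464.8571 / 55 = 26.6338
Standard deviation = √26.6338 = 5.1608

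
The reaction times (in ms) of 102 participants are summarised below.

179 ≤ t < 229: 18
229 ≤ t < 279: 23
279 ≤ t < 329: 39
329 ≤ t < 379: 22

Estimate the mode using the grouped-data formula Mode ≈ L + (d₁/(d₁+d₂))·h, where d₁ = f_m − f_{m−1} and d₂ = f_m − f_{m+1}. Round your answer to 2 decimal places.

Modal class: 279 ≤ t < 329 (highest frequency 39).
d₁ = 39 − 23 = 16, d₂ = 39 − 22 = 17
Mode ≈ 279 + (16/(16+17)) × 50 = 279 + 24.2424 = 303.2424

303.24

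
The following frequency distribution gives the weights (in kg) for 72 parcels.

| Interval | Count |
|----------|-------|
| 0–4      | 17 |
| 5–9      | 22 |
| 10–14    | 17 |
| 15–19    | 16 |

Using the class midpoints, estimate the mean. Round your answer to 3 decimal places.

9.222

Midpoints: 2, 7, 12, 17
Σfm = 17×2 + 22×7 + 17×12 + 16×17 = 664
n = Σf = 72
Mean = 664 / 72 = 9.2222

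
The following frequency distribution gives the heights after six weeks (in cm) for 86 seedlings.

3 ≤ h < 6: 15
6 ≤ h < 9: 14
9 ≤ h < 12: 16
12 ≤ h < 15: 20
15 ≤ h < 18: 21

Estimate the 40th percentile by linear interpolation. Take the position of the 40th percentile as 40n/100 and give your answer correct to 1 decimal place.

Cumulative frequencies: 15, 29, 45, 65, 86
n = 86; position = 40n/100 = 34.4.
This falls in the class 9 ≤ h < 12: L = 9, F = 29, f = 16, h = 3.
40th percentile ≈ 9 + ((34.4 − 29) / 16) × 3 = 10.0125

10.0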